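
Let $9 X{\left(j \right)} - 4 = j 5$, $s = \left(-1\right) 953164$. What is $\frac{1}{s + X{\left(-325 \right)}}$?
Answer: $- \frac{9}{8580097} \approx -1.0489 \cdot 10^{-6}$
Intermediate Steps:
$s = -953164$
$X{\left(j \right)} = \frac{4}{9} + \frac{5 j}{9}$ ($X{\left(j \right)} = \frac{4}{9} + \frac{j 5}{9} = \frac{4}{9} + \frac{5 j}{9}$)
$\frac{1}{s + X{\left(-325 \right)}} = \frac{1}{-953164 + \left(\frac{4}{9} + \frac{5}{9} \left(-325\right)\right)} = \frac{1}{-953164 + \left(\frac{4}{9} - \frac{1625}{9}\right)} = \frac{1}{-953164 - \frac{1621}{9}} = \frac{1}{- \frac{8580097}{9}} = - \frac{9}{8580097}$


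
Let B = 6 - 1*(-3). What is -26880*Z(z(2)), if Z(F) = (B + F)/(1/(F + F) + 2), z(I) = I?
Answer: -394240/3 ≈ -1.3141e+5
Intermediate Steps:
B = 9 (B = 6 + 3 = 9)
Z(F) = (9 + F)/(2 + 1/(2*F)) (Z(F) = (9 + F)/(1/(F + F) + 2) = (9 + F)/(1/(2*F) + 2) = (9 + F)/(2 + 1/(2*F)))
-26880*Z(z(2)) = -53760*2*(9 + 2)/(1 + 4*2) = -53760*2*11/(1 + 8) = -53760*2*11/9 = -26880*44/9 = -394240/3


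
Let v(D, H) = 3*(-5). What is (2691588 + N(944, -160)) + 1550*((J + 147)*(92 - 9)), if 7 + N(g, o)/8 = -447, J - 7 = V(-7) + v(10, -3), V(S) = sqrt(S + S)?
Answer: 20570306 + 128650*I*sqrt(14) ≈ 2.057e+7 + 4.8136e+5*I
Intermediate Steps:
v(D, H) = -15
V(S) = sqrt(2)*sqrt(S) (V(S) = sqrt(2*S) = sqrt(2)*sqrt(S))
J = -8 + I*sqrt(14) (J = 7 + (sqrt(2)*sqrt(-7) - 15) = 7 + (sqrt(2)*(I*sqrt(7)) - 15) = 7 + (I*sqrt(14) - 15) = 7 + (-15 + I*sqrt(14)) = -8 + I*sqrt(14) ≈ -8.0 + 3.7417*I)
N(g, o) = -3632 (N(g, o) = -56 + 8*(-447) = -56 - 3576 = -3632)
(2691588 + N(944, -160)) + 1550*((J + 147)*(92 - 9)) = (2691588 - 3632) + 1550*(((-8 + I*sqrt(14)) + 147)*(92 - 9)) = 2687956 + 1550*((139 + I*sqrt(14))*83) = 2687956 + 1550*(11537 + 83*I*sqrt(14)) = 2687956 + (17882350 + 128650*I*sqrt(14)) = 20570306 + 128650*I*sqrt(14)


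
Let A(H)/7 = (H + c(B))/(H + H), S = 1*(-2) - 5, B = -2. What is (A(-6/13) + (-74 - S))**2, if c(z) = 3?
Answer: 119025/16 ≈ 7439.1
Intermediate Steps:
S = -7 (S = -2 - 5 = -7)
A(H) = 7*(3 + H)/(2*H) (A(H) = 7*((H + 3)/(H + H)) = 7*((3 + H)/((2*H))) = 7*((3 + H)*(1/(2*H))) = 7*((3 + H)/(2*H)) = 7*(3 + H)/(2*H))
(A(-6/13) + (-74 - S))**2 = (7*(3 - 6/13)/(2*((-6/13))) + (-74 - 1*(-7)))**2 = (7*(3 - 6*1/13)/(2*((-6*1/13))) + (-74 + 7))**2 = (7*(3 - 6/13)/(2*(-6/13)) - 67)**2 = ((7/2)*(-13/6)*(33/13) - 67)**2 = (-77/4 - 67)**2 = (-345/4)**2 = 119025/16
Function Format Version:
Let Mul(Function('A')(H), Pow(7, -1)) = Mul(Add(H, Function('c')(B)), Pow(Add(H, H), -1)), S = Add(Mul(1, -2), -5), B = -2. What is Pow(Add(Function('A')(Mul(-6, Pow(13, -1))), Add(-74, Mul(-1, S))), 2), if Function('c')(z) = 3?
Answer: Rational(119025, 16) ≈ 7439.1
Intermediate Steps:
S = -7 (S = Add(-2, -5) = -7)
Function('A')(H) = Mul(Rational(7, 2), Pow(H, -1), Add(3, H)) (Function('A')(H) = Mul(7, Mul(Add(H, 3), Pow(Add(H, H), -1))) = Mul(7, Mul(Add(3, H), Pow(Mul(2, H), -1))) = Mul(7, Mul(Add(3, H), Mul(Rational(1, 2), Pow(H, -1)))) = Mul(7, Mul(Rational(1, 2), Pow(H, -1), Add(3, H))) = Mul(Rational(7, 2), Pow(H, -1), Add(3, H)))
Pow(Add(Function('A')(Mul(-6, Pow(13, -1))), Add(-74, Mul(-1, S))), 2) = Pow(Add(Mul(Rational(7, 2), Pow(Mul(-6, Pow(13, -1)), -1), Add(3, Mul(-6, Pow(13, -1)))), Add(-74, Mul(-1, -7))), 2) = Pow(Add(Mul(Rational(7, 2), Pow(Mul(-6, Rational(1, 13)), -1), Add(3, Mul(-6, Rational(1, 13)))), Add(-74, 7)), 2) = Pow(Add(Mul(Rational(7, 2), Pow(Rational(-6, 13), -1), Add(3, Rational(-6, 13))), -67), 2) = Pow(Add(Mul(Rational(7, 2), Rational(-13, 6), Rational(33, 13)), -67), 2) = Pow(Add(Rational(-77, 4), -67), 2) = Pow(Rational(-345, 4), 2) = Rational(119025, 16)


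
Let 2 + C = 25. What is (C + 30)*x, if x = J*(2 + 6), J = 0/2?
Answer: 0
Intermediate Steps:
C = 23 (C = -2 + 25 = 23)
J = 0 (J = 0*(½) = 0)
x = 0 (x = 0*(2 + 6) = 0*8 = 0)
(C + 30)*x = (23 + 30)*0 = 53*0 = 0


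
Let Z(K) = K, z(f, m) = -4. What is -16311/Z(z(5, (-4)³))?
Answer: 16311/4 ≈ 4077.8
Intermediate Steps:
-16311/Z(z(5, (-4)³)) = -16311/(-4) = -16311*(-¼) = 16311/4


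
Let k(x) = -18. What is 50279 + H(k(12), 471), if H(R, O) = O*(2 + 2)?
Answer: 52163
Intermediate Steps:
H(R, O) = 4*O (H(R, O) = O*4 = 4*O)
50279 + H(k(12), 471) = 50279 + 4*471 = 50279 + 1884 = 52163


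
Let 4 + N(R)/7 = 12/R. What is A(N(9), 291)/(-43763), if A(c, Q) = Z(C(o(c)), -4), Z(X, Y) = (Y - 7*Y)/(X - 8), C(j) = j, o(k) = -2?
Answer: 12/218815 ≈ 5.4841e-5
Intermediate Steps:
Z(X, Y) = -6*Y/(-8 + X) (Z(X, Y) = (-6*Y)/(-8 + X) = -6*Y/(-8 + X))
N(R) = -28 + 84/R (N(R) = -28 + 7*(12/R) = -28 + 84/R)
A(c, Q) = -12/5 (A(c, Q) = -6*(-4)/(-8 - 2) = -6*(-4)/(-10) = -6*(-4)*(-⅒) = -12/5)
A(N(9), 291)/(-43763) = -12/5/(-43763) = -12/5*(-1/43763) = 12/218815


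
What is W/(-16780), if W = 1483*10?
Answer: -1483/1678 ≈ -0.88379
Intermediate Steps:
W = 14830
W/(-16780) = 14830/(-16780) = 14830*(-1/16780) = -1483/1678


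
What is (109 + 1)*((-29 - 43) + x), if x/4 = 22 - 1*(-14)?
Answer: 7920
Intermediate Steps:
x = 144 (x = 4*(22 - 1*(-14)) = 4*(22 + 14) = 4*36 = 144)
(109 + 1)*((-29 - 43) + x) = (109 + 1)*((-29 - 43) + 144) = 110*(-72 + 144) = 110*72 = 7920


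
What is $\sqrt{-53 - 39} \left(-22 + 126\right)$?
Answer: $208 i \sqrt{23} \approx 997.53 i$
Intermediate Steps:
$\sqrt{-53 - 39} \left(-22 + 126\right) = \sqrt{-92} \cdot 104 = 2 i \sqrt{23} \cdot 104 = 208 i \sqrt{23}$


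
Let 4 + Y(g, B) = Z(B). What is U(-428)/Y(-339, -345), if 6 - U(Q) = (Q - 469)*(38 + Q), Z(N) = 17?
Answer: -349824/13 ≈ -26910.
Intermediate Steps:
U(Q) = 6 - (-469 + Q)*(38 + Q) (U(Q) = 6 - (Q - 469)*(38 + Q) = 6 - (-469 + Q)*(38 + Q))
Y(g, B) = 13 (Y(g, B) = -4 + 17 = 13)
U(-428)/Y(-339, -345) = (17828 - 1*(-428)**2 + 431*(-428))/13 = (17828 - 1*183184 - 184468)*(1/13) = (17828 - 183184 - 184468)*(1/13) = -349824*1/13 = -349824/13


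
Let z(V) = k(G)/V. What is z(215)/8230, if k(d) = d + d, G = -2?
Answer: -2/884725 ≈ -2.2606e-6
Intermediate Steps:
k(d) = 2*d
z(V) = -4/V (z(V) = (2*(-2))/V = -4/V)
z(215)/8230 = -4/215/8230 = -4*1/215*(1/8230) = -4/215*1/8230 = -2/884725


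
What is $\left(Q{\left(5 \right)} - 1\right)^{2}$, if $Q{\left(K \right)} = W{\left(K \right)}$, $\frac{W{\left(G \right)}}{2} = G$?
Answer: $81$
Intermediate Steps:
$W{\left(G \right)} = 2 G$
$Q{\left(K \right)} = 2 K$
$\left(Q{\left(5 \right)} - 1\right)^{2} = \left(2 \cdot 5 - 1\right)^{2} = \left(10 - 1\right)^{2} = 9^{2} = 81$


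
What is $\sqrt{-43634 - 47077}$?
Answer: $3 i \sqrt{10079} \approx 301.18 i$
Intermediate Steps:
$\sqrt{-43634 - 47077} = \sqrt{-90711} = 3 i \sqrt{10079}$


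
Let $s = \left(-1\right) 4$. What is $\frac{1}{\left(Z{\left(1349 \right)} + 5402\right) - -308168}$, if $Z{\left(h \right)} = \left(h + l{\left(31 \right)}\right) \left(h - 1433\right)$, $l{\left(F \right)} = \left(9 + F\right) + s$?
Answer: $\frac{1}{197230} \approx 5.0702 \cdot 10^{-6}$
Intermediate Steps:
$s = -4$
$l{\left(F \right)} = 5 + F$ ($l{\left(F \right)} = \left(9 + F\right) - 4 = 5 + F$)
$Z{\left(h \right)} = \left(-1433 + h\right) \left(36 + h\right)$ ($Z{\left(h \right)} = \left(h + \left(5 + 31\right)\right) \left(h - 1433\right) = \left(h + 36\right) \left(-1433 + h\right) = \left(36 + h\right) \left(-1433 + h\right) = \left(-1433 + h\right) \left(36 + h\right)$)
$\frac{1}{\left(Z{\left(1349 \right)} + 5402\right) - -308168} = \frac{1}{\left(\left(-51588 + 1349^{2} - 1884553\right) + 5402\right) - -308168} = \frac{1}{\left(\left(-51588 + 1819801 - 1884553\right) + 5402\right) + \left(-558871 + 867039\right)} = \frac{1}{\left(-116340 + 5402\right) + 308168} = \frac{1}{-110938 + 308168} = \frac{1}{197230}$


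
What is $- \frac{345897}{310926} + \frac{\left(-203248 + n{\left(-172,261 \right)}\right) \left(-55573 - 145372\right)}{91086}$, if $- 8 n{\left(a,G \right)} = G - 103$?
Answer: $\frac{8466626227865567}{18880670424} \approx 4.4843 \cdot 10^{5}$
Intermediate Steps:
$n{\left(a,G \right)} = \frac{103}{8} - \frac{G}{8}$ ($n{\left(a,G \right)} = - \frac{G - 103}{8} = - \frac{-103 + G}{8} = \frac{103}{8} - \frac{G}{8}$)
$- \frac{345897}{310926} + \frac{\left(-203248 + n{\left(-172,261 \right)}\right) \left(-55573 - 145372\right)}{91086} = - \frac{345897}{310926} + \frac{\left(-203248 + \left(\frac{103}{8} - \frac{261}{8}\right)\right) \left(-55573 - 145372\right)}{91086} = \left(-345897\right) \frac{1}{310926} + \left(-203248 + \left(\frac{103}{8} - \frac{261}{8}\right)\right) \left(-200945\right) \frac{1}{91086} = - \frac{115299}{103642} + \left(-203248 - \frac{79}{4}\right) \left(-200945\right) \frac{1}{91086} = - \frac{115299}{103642} + \left(- \frac{813071}{4}\right) \left(-200945\right) \frac{1}{91086} = - \frac{115299}{103642} + \frac{163382552095}{4} \cdot \frac{1}{91086} = - \frac{115299}{103642} + \frac{163382552095}{364344} = \frac{8466626227865567}{18880670424}$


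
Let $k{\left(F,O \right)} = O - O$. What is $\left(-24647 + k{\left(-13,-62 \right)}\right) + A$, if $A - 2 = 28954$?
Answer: $4309$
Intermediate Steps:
$A = 28956$ ($A = 2 + 28954 = 28956$)
$k{\left(F,O \right)} = 0$
$\left(-24647 + k{\left(-13,-62 \right)}\right) + A = \left(-24647 + 0\right) + 28956 = -24647 + 28956 = 4309$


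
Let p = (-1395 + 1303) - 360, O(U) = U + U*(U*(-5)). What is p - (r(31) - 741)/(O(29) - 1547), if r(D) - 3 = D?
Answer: -2587503/5723 ≈ -452.12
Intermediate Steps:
r(D) = 3 + D
O(U) = U - 5*U² (O(U) = U + U*(-5*U) = U - 5*U²)
p = -452 (p = -92 - 360 = -452)
p - (r(31) - 741)/(O(29) - 1547) = -452 - ((3 + 31) - 741)/(29*(1 - 5*29) - 1547) = -452 - (34 - 741)/(29*(1 - 145) - 1547) = -452 - (-707)/(29*(-144) - 1547) = -452 - (-707)/(-4176 - 1547) = -452 - (-707)/(-5723) = -452 - (-707)*(-1)/5723 = -452 - 1*707/5723 = -452 - 707/5723 = -2587503/5723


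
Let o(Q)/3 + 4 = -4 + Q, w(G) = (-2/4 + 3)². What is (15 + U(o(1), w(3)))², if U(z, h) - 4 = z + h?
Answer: 289/16 ≈ 18.063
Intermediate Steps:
w(G) = 25/4 (w(G) = (-2*¼ + 3)² = (-½ + 3)² = (5/2)² = 25/4)
o(Q) = -24 + 3*Q (o(Q) = -12 + 3*(-4 + Q) = -12 + (-12 + 3*Q) = -24 + 3*Q)
U(z, h) = 4 + h + z (U(z, h) = 4 + (z + h) = 4 + (h + z) = 4 + h + z)
(15 + U(o(1), w(3)))² = (15 + (4 + 25/4 + (-24 + 3*1)))² = (15 + (4 + 25/4 + (-24 + 3)))² = (15 + (4 + 25/4 - 21))² = (15 - 43/4)² = (17/4)² = 289/16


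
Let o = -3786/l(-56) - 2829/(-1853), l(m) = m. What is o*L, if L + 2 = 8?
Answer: 10760823/25942 ≈ 414.80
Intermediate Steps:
L = 6 (L = -2 + 8 = 6)
o = 3586941/51884 (o = -3786/(-56) - 2829/(-1853) = -3786*(-1/56) - 2829*(-1/1853) = 1893/28 + 2829/1853 = 3586941/51884 ≈ 69.134)
o*L = (3586941/51884)*6 = 10760823/25942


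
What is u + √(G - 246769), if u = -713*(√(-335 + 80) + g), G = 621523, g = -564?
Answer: 402132 + √374754 - 713*I*√255 ≈ 4.0274e+5 - 11386.0*I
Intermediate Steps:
u = 402132 - 713*I*√255 (u = -713*(√(-335 + 80) - 564) = -713*(√(-255) - 564) = -713*(I*√255 - 564) = -713*(-564 + I*√255) = 402132 - 713*I*√255 ≈ 4.0213e+5 - 11386.0*I)
u + √(G - 246769) = (402132 - 713*I*√255) + √(621523 - 246769) = (402132 - 713*I*√255) + √374754 = 402132 + √374754 - 713*I*√255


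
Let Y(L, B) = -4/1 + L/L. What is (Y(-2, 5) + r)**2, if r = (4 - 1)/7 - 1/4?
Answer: 6241/784 ≈ 7.9605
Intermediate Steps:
Y(L, B) = -3 (Y(L, B) = -4*1 + 1 = -4 + 1 = -3)
r = 5/28 (r = 3*(1/7) - 1*1/4 = 3/7 - 1/4 = 5/28 ≈ 0.17857)
(Y(-2, 5) + r)**2 = (-3 + 5/28)**2 = (-79/28)**2 = 6241/784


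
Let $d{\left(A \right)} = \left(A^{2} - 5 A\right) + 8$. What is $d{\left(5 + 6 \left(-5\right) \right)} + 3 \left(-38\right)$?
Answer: $644$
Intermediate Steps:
$d{\left(A \right)} = 8 + A^{2} - 5 A$
$d{\left(5 + 6 \left(-5\right) \right)} + 3 \left(-38\right) = \left(8 + \left(5 + 6 \left(-5\right)\right)^{2} - 5 \left(5 + 6 \left(-5\right)\right)\right) + 3 \left(-38\right) = \left(8 + \left(5 - 30\right)^{2} - 5 \left(5 - 30\right)\right) - 114 = \left(8 + \left(-25\right)^{2} - -125\right) - 114 = \left(8 + 625 + 125\right) - 114 = 758 - 114 = 644$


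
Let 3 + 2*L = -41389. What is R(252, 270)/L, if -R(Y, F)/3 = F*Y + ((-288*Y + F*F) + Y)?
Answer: 25731/2587 ≈ 9.9463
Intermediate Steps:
L = -20696 (L = -3/2 + (½)*(-41389) = -3/2 - 41389/2 = -20696)
R(Y, F) = -3*F² + 861*Y - 3*F*Y (R(Y, F) = -3*(F*Y + ((-288*Y + F*F) + Y)) = -3*(F*Y + ((-288*Y + F²) + Y)) = -3*(F*Y + ((F² - 288*Y) + Y)) = -3*(F*Y + (F² - 287*Y)) = -3*(F² - 287*Y + F*Y) = -3*F² + 861*Y - 3*F*Y)
R(252, 270)/L = (-3*270² + 861*252 - 3*270*252)/(-20696) = (-3*72900 + 216972 - 204120)*(-1/20696) = (-218700 + 216972 - 204120)*(-1/20696) = -205848*(-1/20696) = 25731/2587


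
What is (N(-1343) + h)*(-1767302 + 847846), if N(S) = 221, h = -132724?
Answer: 121830678368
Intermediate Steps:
(N(-1343) + h)*(-1767302 + 847846) = (221 - 132724)*(-1767302 + 847846) = -132503*(-919456) = 121830678368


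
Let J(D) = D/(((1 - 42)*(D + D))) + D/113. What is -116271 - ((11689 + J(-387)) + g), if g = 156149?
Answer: -2632522147/9266 ≈ -2.8411e+5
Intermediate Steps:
J(D) = -1/82 + D/113 (J(D) = D/((-82*D)) + D*(1/113) = D/((-82*D)) + D/113 = D*(-1/(82*D)) + D/113 = -1/82 + D/113)
-116271 - ((11689 + J(-387)) + g) = -116271 - ((11689 + (-1/82 + (1/113)*(-387))) + 156149) = -116271 - ((11689 + (-1/82 - 387/113)) + 156149) = -116271 - ((11689 - 31847/9266) + 156149) = -116271 - (108278427/9266 + 156149) = -116271 - 1*1555155061/9266 = -116271 - 1555155061/9266 = -2632522147/9266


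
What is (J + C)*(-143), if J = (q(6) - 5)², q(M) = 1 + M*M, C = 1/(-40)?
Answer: -5857137/40 ≈ -1.4643e+5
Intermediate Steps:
C = -1/40 ≈ -0.025000
q(M) = 1 + M²
J = 1024 (J = ((1 + 6²) - 5)² = ((1 + 36) - 5)² = (37 - 5)² = 32² = 1024)
(J + C)*(-143) = (1024 - 1/40)*(-143) = (40959/40)*(-143) = -5857137/40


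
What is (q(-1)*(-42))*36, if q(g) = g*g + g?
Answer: 0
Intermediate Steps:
q(g) = g + g**2 (q(g) = g**2 + g = g + g**2)
(q(-1)*(-42))*36 = (-(1 - 1)*(-42))*36 = (-1*0*(-42))*36 = (0*(-42))*36 = 0*36 = 0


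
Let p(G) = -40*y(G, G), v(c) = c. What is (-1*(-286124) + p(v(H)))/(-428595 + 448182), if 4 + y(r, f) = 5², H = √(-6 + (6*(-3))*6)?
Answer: 285284/19587 ≈ 14.565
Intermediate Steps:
H = I*√114 (H = √(-6 - 18*6) = √(-6 - 108) = √(-114) = I*√114 ≈ 10.677*I)
y(r, f) = 21 (y(r, f) = -4 + 5² = -4 + 25 = 21)
p(G) = -840 (p(G) = -40*21 = -840)
(-1*(-286124) + p(v(H)))/(-428595 + 448182) = (-1*(-286124) - 840)/(-428595 + 448182) = (286124 - 840)/19587 = 285284*(1/19587) = 285284/19587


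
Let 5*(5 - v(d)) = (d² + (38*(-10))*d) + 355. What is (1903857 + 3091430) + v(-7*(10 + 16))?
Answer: 24873821/5 ≈ 4.9748e+6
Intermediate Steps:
v(d) = -66 + 76*d - d²/5 (v(d) = 5 - ((d² + (38*(-10))*d) + 355)/5 = 5 - ((d² - 380*d) + 355)/5 = 5 - (355 + d² - 380*d)/5 = 5 + (-71 + 76*d - d²/5) = -66 + 76*d - d²/5)
(1903857 + 3091430) + v(-7*(10 + 16)) = (1903857 + 3091430) + (-66 + 76*(-7*(10 + 16)) - 49*(10 + 16)²/5) = 4995287 + (-66 + 76*(-7*26) - (-7*26)²/5) = 4995287 + (-66 + 76*(-182) - ⅕*(-182)²) = 4995287 + (-66 - 13832 - ⅕*33124) = 4995287 + (-66 - 13832 - 33124/5) = 4995287 - 102614/5 = 24873821/5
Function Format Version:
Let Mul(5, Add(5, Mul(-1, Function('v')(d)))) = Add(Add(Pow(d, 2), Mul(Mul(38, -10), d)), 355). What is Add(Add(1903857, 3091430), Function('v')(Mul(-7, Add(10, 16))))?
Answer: Rational(24873821, 5) ≈ 4.9748e+6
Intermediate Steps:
Function('v')(d) = Add(-66, Mul(76, d), Mul(Rational(-1, 5), Pow(d, 2))) (Function('v')(d) = Add(5, Mul(Rational(-1, 5), Add(Add(Pow(d, 2), Mul(Mul(38, -10), d)), 355))) = Add(5, Mul(Rational(-1, 5), Add(Add(Pow(d, 2), Mul(-380, d)), 355))) = Add(5, Mul(Rational(-1, 5), Add(355, Pow(d, 2), Mul(-380, d)))) = Add(5, Add(-71, Mul(76, d), Mul(Rational(-1, 5), Pow(d, 2)))) = Add(-66, Mul(76, d), Mul(Rational(-1, 5), Pow(d, 2))))
Add(Add(1903857, 3091430), Function('v')(Mul(-7, Add(10, 16)))) = Add(Add(1903857, 3091430), Add(-66, Mul(76, Mul(-7, Add(10, 16))), Mul(Rational(-1, 5), Pow(Mul(-7, Add(10, 16)), 2)))) = Add(4995287, Add(-66, Mul(76, Mul(-7, 26)), Mul(Rational(-1, 5), Pow(Mul(-7, 26), 2)))) = Add(4995287, Add(-66, Mul(76, -182), Mul(Rational(-1, 5), Pow(-182, 2)))) = Add(4995287, Add(-66, -13832, Mul(Rational(-1, 5), 33124))) = Add(4995287, Add(-66, -13832, Rational(-33124, 5))) = Add(4995287, Rational(-102614, 5)) = Rational(24873821, 5)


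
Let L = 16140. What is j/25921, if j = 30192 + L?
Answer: 46332/25921 ≈ 1.7874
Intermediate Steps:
j = 46332 (j = 30192 + 16140 = 46332)
j/25921 = 46332/25921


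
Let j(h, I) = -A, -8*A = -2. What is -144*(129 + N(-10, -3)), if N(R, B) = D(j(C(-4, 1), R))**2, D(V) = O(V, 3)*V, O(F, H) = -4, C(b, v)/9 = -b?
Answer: -18720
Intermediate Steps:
A = 1/4 (A = -1/8*(-2) = 1/4 ≈ 0.25000)
C(b, v) = -9*b (C(b, v) = 9*(-b) = -9*b)
j(h, I) = -1/4 (j(h, I) = -1*1/4 = -1/4)
D(V) = -4*V
N(R, B) = 1 (N(R, B) = (-4*(-1/4))**2 = 1**2 = 1)
-144*(129 + N(-10, -3)) = -144*(129 + 1) = -144*130 = -18720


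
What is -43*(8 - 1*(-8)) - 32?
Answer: -720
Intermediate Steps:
-43*(8 - 1*(-8)) - 32 = -43*(8 + 8) - 32 = -43*16 - 32 = -688 - 32 = -720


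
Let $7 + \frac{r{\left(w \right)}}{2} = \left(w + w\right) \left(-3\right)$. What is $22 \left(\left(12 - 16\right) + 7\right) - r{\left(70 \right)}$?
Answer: $920$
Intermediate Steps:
$r{\left(w \right)} = -14 - 12 w$ ($r{\left(w \right)} = -14 + 2 \left(w + w\right) \left(-3\right) = -14 + 2 \cdot 2 w \left(-3\right) = -14 + 2 \left(- 6 w\right) = -14 - 12 w$)
$22 \left(\left(12 - 16\right) + 7\right) - r{\left(70 \right)} = 22 \left(\left(12 - 16\right) + 7\right) - \left(-14 - 840\right) = 22 \left(-4 + 7\right) - \left(-14 - 840\right) = 22 \cdot 3 - -854 = 66 + 854 = 920$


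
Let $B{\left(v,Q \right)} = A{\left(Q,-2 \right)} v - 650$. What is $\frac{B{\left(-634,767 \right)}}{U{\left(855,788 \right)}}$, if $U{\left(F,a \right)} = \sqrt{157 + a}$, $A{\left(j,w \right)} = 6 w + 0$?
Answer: $\frac{994 \sqrt{105}}{45} \approx 226.34$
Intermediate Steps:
$A{\left(j,w \right)} = 6 w$
$B{\left(v,Q \right)} = -650 - 12 v$ ($B{\left(v,Q \right)} = 6 \left(-2\right) v - 650 = - 12 v - 650 = -650 - 12 v$)
$\frac{B{\left(-634,767 \right)}}{U{\left(855,788 \right)}} = \frac{-650 - -7608}{\sqrt{157 + 788}} = \frac{-650 + 7608}{\sqrt{945}} = \frac{6958}{3 \sqrt{105}} = 6958 \frac{\sqrt{105}}{315} = \frac{994 \sqrt{105}}{45}$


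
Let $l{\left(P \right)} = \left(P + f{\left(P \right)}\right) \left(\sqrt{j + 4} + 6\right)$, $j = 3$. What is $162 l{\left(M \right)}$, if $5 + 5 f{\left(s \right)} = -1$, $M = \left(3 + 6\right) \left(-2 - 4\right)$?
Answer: $- \frac{268272}{5} - \frac{44712 \sqrt{7}}{5} \approx -77314.0$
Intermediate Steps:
$M = -54$ ($M = 9 \left(-6\right) = -54$)
$f{\left(s \right)} = - \frac{6}{5}$ ($f{\left(s \right)} = -1 + \frac{1}{5} \left(-1\right) = -1 - \frac{1}{5} = - \frac{6}{5}$)
$l{\left(P \right)} = \left(6 + \sqrt{7}\right) \left(- \frac{6}{5} + P\right)$ ($l{\left(P \right)} = \left(P - \frac{6}{5}\right) \left(\sqrt{3 + 4} + 6\right) = \left(- \frac{6}{5} + P\right) \left(\sqrt{7} + 6\right) = \left(- \frac{6}{5} + P\right) \left(6 + \sqrt{7}\right) = \left(6 + \sqrt{7}\right) \left(- \frac{6}{5} + P\right)$)
$162 l{\left(M \right)} = 162 \left(- \frac{36}{5} + 6 \left(-54\right) - \frac{6 \sqrt{7}}{5} - 54 \sqrt{7}\right) = 162 \left(- \frac{36}{5} - 324 - \frac{6 \sqrt{7}}{5} - 54 \sqrt{7}\right) = 162 \left(- \frac{1656}{5} - \frac{276 \sqrt{7}}{5}\right) = - \frac{268272}{5} - \frac{44712 \sqrt{7}}{5}$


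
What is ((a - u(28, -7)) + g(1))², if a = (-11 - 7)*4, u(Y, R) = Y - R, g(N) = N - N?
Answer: 11449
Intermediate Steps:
g(N) = 0
a = -72 (a = -18*4 = -72)
((a - u(28, -7)) + g(1))² = ((-72 - (28 - 1*(-7))) + 0)² = ((-72 - (28 + 7)) + 0)² = ((-72 - 1*35) + 0)² = ((-72 - 35) + 0)² = (-107 + 0)² = (-107)² = 11449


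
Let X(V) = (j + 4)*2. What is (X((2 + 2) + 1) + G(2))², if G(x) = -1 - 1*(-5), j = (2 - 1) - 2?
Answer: 100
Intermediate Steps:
j = -1 (j = 1 - 2 = -1)
G(x) = 4 (G(x) = -1 + 5 = 4)
X(V) = 6 (X(V) = (-1 + 4)*2 = 3*2 = 6)
(X((2 + 2) + 1) + G(2))² = (6 + 4)² = 10² = 100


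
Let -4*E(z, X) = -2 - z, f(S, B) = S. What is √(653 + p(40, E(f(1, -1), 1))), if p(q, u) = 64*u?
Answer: √701 ≈ 26.476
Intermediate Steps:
E(z, X) = ½ + z/4 (E(z, X) = -(-2 - z)/4 = ½ + z/4)
√(653 + p(40, E(f(1, -1), 1))) = √(653 + 64*(½ + (¼)*1)) = √(653 + 64*(½ + ¼)) = √(653 + 64*(¾)) = √(653 + 48) = √701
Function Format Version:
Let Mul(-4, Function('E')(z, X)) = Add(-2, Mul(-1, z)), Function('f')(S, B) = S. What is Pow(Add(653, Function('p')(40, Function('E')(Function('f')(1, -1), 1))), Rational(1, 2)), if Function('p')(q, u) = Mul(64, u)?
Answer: Pow(701, Rational(1, 2)) ≈ 26.476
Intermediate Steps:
Function('E')(z, X) = Add(Rational(1, 2), Mul(Rational(1, 4), z)) (Function('E')(z, X) = Mul(Rational(-1, 4), Add(-2, Mul(-1, z))) = Add(Rational(1, 2), Mul(Rational(1, 4), z)))
Pow(Add(653, Function('p')(40, Function('E')(Function('f')(1, -1), 1))), Rational(1, 2)) = Pow(Add(653, Mul(64, Add(Rational(1, 2), Mul(Rational(1, 4), 1)))), Rational(1, 2)) = Pow(Add(653, Mul(64, Add(Rational(1, 2), Rational(1, 4)))), Rational(1, 2)) = Pow(Add(653, Mul(64, Rational(3, 4))), Rational(1, 2)) = Pow(Add(653, 48), Rational(1, 2)) = Pow(701, Rational(1, 2))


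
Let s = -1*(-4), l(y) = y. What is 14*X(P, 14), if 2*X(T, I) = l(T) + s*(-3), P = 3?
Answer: -63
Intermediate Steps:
s = 4
X(T, I) = -6 + T/2 (X(T, I) = (T + 4*(-3))/2 = (T - 12)/2 = (-12 + T)/2 = -6 + T/2)
14*X(P, 14) = 14*(-6 + (½)*3) = 14*(-6 + 3/2) = 14*(-9/2) = -63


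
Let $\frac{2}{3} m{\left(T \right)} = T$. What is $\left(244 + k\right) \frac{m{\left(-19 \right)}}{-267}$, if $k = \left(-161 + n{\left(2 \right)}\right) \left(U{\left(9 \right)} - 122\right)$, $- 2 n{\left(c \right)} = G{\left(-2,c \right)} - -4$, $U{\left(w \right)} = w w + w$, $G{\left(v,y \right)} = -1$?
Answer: $\frac{51718}{89} \approx 581.1$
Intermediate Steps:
$m{\left(T \right)} = \frac{3 T}{2}$
$U{\left(w \right)} = w + w^{2}$ ($U{\left(w \right)} = w^{2} + w = w + w^{2}$)
$n{\left(c \right)} = - \frac{3}{2}$ ($n{\left(c \right)} = - \frac{-1 - -4}{2} = - \frac{-1 + 4}{2} = \left(- \frac{1}{2}\right) 3 = - \frac{3}{2}$)
$k = 5200$ ($k = \left(-161 - \frac{3}{2}\right) \left(9 \left(1 + 9\right) - 122\right) = - \frac{325 \left(9 \cdot 10 - 122\right)}{2} = - \frac{325 \left(90 - 122\right)}{2} = \left(- \frac{325}{2}\right) \left(-32\right) = 5200$)
$\left(244 + k\right) \frac{m{\left(-19 \right)}}{-267} = \left(244 + 5200\right) \frac{\frac{3}{2} \left(-19\right)}{-267} = 5444 \left(\left(- \frac{57}{2}\right) \left(- \frac{1}{267}\right)\right) = 5444 \cdot \frac{19}{178} = \frac{51718}{89}$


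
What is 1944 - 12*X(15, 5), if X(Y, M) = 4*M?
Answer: 1704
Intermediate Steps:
1944 - 12*X(15, 5) = 1944 - 48*5 = 1944 - 12*20 = 1944 - 240 = 1704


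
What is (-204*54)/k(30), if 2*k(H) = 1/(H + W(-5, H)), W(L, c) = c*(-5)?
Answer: 2643840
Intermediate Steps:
W(L, c) = -5*c
k(H) = -1/(8*H) (k(H) = 1/(2*(H - 5*H)) = 1/(2*((-4*H))) = (-1/(4*H))/2 = -1/(8*H))
(-204*54)/k(30) = (-204*54)/((-⅛/30)) = -11016/((-⅛*1/30)) = -11016/(-1/240) = -11016*(-240) = 2643840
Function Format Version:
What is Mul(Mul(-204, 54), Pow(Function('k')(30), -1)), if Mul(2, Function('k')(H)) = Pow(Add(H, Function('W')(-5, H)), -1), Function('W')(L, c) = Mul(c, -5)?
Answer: 2643840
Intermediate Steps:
Function('W')(L, c) = Mul(-5, c)
Function('k')(H) = Mul(Rational(-1, 8), Pow(H, -1)) (Function('k')(H) = Mul(Rational(1, 2), Pow(Add(H, Mul(-5, H)), -1)) = Mul(Rational(1, 2), Pow(Mul(-4, H), -1)) = Mul(Rational(1, 2), Mul(Rational(-1, 4), Pow(H, -1))) = Mul(Rational(-1, 8), Pow(H, -1)))
Mul(Mul(-204, 54), Pow(Function('k')(30), -1)) = Mul(Mul(-204, 54), Pow(Mul(Rational(-1, 8), Pow(30, -1)), -1)) = Mul(-11016, Pow(Mul(Rational(-1, 8), Rational(1, 30)), -1)) = Mul(-11016, Pow(Rational(-1, 240), -1)) = Mul(-11016, -240) = 2643840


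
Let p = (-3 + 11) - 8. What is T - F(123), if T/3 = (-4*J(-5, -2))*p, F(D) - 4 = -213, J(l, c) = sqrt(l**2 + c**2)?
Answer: 209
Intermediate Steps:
J(l, c) = sqrt(c**2 + l**2)
p = 0 (p = 8 - 8 = 0)
F(D) = -209 (F(D) = 4 - 213 = -209)
T = 0 (T = 3*(-4*sqrt((-2)**2 + (-5)**2)*0) = 3*(-4*sqrt(4 + 25)*0) = 3*(-4*sqrt(29)*0) = 3*0 = 0)
T - F(123) = 0 - 1*(-209) = 0 + 209 = 209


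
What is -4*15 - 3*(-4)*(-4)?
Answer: -108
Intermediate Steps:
-4*15 - 3*(-4)*(-4) = -60 + 12*(-4) = -60 - 48 = -108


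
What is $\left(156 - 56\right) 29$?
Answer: $2900$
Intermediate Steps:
$\left(156 - 56\right) 29 = 100 \cdot 29 = 2900$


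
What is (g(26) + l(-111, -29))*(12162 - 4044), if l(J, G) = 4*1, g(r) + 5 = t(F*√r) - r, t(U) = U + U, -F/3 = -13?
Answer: -219186 + 633204*√26 ≈ 3.0095e+6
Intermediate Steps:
F = 39 (F = -3*(-13) = 39)
t(U) = 2*U
g(r) = -5 - r + 78*√r (g(r) = -5 + (2*(39*√r) - r) = -5 + (78*√r - r) = -5 + (-r + 78*√r) = -5 - r + 78*√r)
l(J, G) = 4
(g(26) + l(-111, -29))*(12162 - 4044) = ((-5 - 1*26 + 78*√26) + 4)*(12162 - 4044) = ((-5 - 26 + 78*√26) + 4)*8118 = ((-31 + 78*√26) + 4)*8118 = (-27 + 78*√26)*8118 = -219186 + 633204*√26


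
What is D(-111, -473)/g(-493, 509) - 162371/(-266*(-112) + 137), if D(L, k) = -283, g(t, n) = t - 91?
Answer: -86354757/17478536 ≈ -4.9406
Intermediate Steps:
g(t, n) = -91 + t
D(-111, -473)/g(-493, 509) - 162371/(-266*(-112) + 137) = -283/(-91 - 493) - 162371/(-266*(-112) + 137) = -283/(-584) - 162371/(29792 + 137) = -283*(-1/584) - 162371/29929 = 283/584 - 162371*1/29929 = 283/584 - 162371/29929 = -86354757/17478536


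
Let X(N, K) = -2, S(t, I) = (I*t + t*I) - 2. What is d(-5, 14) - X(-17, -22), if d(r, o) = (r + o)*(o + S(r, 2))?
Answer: -70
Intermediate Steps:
S(t, I) = -2 + 2*I*t (S(t, I) = (I*t + I*t) - 2 = 2*I*t - 2 = -2 + 2*I*t)
d(r, o) = (o + r)*(-2 + o + 4*r) (d(r, o) = (r + o)*(o + (-2 + 2*2*r)) = (o + r)*(o + (-2 + 4*r)) = (o + r)*(-2 + o + 4*r))
d(-5, 14) - X(-17, -22) = (14² - 2*14 - 2*(-5) + 4*(-5)² + 5*14*(-5)) - 1*(-2) = (196 - 28 + 10 + 4*25 - 350) + 2 = (196 - 28 + 10 + 100 - 350) + 2 = -72 + 2 = -70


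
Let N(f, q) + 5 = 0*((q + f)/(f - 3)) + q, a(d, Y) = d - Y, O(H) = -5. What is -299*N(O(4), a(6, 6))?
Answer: 1495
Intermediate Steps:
N(f, q) = -5 + q (N(f, q) = -5 + (0*((q + f)/(f - 3)) + q) = -5 + (0*((f + q)/(-3 + f)) + q) = -5 + (0 + q) = -5 + q)
-299*N(O(4), a(6, 6)) = -299*(-5 + (6 - 1*6)) = -299*(-5 + (6 - 6)) = -299*(-5 + 0) = -299*(-5) = 1495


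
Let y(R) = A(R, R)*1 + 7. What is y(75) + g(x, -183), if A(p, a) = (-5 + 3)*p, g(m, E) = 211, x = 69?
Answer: 68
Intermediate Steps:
A(p, a) = -2*p
y(R) = 7 - 2*R (y(R) = -2*R*1 + 7 = -2*R + 7 = 7 - 2*R)
y(75) + g(x, -183) = (7 - 2*75) + 211 = (7 - 150) + 211 = -143 + 211 = 68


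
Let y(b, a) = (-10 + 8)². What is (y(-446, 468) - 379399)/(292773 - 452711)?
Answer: 379395/159938 ≈ 2.3721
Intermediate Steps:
y(b, a) = 4 (y(b, a) = (-2)² = 4)
(y(-446, 468) - 379399)/(292773 - 452711) = (4 - 379399)/(292773 - 452711) = -379395/(-159938) = -379395*(-1/159938) = 379395/159938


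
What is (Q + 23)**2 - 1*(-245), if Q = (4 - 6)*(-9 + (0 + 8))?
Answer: 870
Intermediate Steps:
Q = 2 (Q = -2*(-9 + 8) = -2*(-1) = 2)
(Q + 23)**2 - 1*(-245) = (2 + 23)**2 - 1*(-245) = 25**2 + 245 = 625 + 245 = 870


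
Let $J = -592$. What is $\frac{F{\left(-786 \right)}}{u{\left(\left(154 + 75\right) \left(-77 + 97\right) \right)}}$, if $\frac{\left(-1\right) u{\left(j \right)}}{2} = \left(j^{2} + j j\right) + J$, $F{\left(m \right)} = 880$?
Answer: $- \frac{55}{5244026} \approx -1.0488 \cdot 10^{-5}$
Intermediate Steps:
$u{\left(j \right)} = 1184 - 4 j^{2}$ ($u{\left(j \right)} = - 2 \left(\left(j^{2} + j j\right) - 592\right) = - 2 \left(\left(j^{2} + j^{2}\right) - 592\right) = - 2 \left(2 j^{2} - 592\right) = - 2 \left(-592 + 2 j^{2}\right) = 1184 - 4 j^{2}$)
$\frac{F{\left(-786 \right)}}{u{\left(\left(154 + 75\right) \left(-77 + 97\right) \right)}} = \frac{880}{1184 - 4 \left(\left(154 + 75\right) \left(-77 + 97\right)\right)^{2}} = \frac{880}{1184 - 4 \left(229 \cdot 20\right)^{2}} = \frac{880}{1184 - 4 \cdot 4580^{2}} = \frac{880}{1184 - 83905600} = \frac{880}{-83904416} = 880 \left(- \frac{1}{83904416}\right) = - \frac{55}{5244026}$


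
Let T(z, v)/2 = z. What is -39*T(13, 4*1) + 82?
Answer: -932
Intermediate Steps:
T(z, v) = 2*z
-39*T(13, 4*1) + 82 = -78*13 + 82 = -39*26 + 82 = -1014 + 82 = -932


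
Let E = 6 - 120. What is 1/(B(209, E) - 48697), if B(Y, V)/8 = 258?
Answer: -1/46633 ≈ -2.1444e-5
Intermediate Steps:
E = -114
B(Y, V) = 2064 (B(Y, V) = 8*258 = 2064)
1/(B(209, E) - 48697) = 1/(2064 - 48697) = 1/(-46633) = -1/46633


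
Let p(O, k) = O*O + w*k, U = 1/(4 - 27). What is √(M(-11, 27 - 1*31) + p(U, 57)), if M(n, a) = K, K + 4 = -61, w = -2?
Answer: I*√94690/23 ≈ 13.379*I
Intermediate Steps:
K = -65 (K = -4 - 61 = -65)
M(n, a) = -65
U = -1/23 (U = 1/(-23) = -1/23 ≈ -0.043478)
p(O, k) = O² - 2*k (p(O, k) = O*O - 2*k = O² - 2*k)
√(M(-11, 27 - 1*31) + p(U, 57)) = √(-65 + ((-1/23)² - 2*57)) = √(-65 + (1/529 - 114)) = √(-65 - 60305/529) = √(-94690/529) = I*√94690/23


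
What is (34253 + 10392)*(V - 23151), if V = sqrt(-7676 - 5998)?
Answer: -1033576395 + 44645*I*sqrt(13674) ≈ -1.0336e+9 + 5.2206e+6*I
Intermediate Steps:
V = I*sqrt(13674) (V = sqrt(-13674) = I*sqrt(13674) ≈ 116.94*I)
(34253 + 10392)*(V - 23151) = (34253 + 10392)*(I*sqrt(13674) - 23151) = 44645*(-23151 + I*sqrt(13674)) = -1033576395 + 44645*I*sqrt(13674)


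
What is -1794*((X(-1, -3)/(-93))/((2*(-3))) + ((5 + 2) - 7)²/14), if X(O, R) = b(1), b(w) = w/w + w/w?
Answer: -598/93 ≈ -6.4301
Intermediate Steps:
b(w) = 2 (b(w) = 1 + 1 = 2)
X(O, R) = 2
-1794*((X(-1, -3)/(-93))/((2*(-3))) + ((5 + 2) - 7)²/14) = -1794*((2/(-93))/((2*(-3))) + ((5 + 2) - 7)²/14) = -1794*((2*(-1/93))/(-6) + (7 - 7)²*(1/14)) = -1794*(-2/93*(-⅙) + 0²*(1/14)) = -1794*(1/279 + 0*(1/14)) = -1794*(1/279 + 0) = -1794*1/279 = -598/93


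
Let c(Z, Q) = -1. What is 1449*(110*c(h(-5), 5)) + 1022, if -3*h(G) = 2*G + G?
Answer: -158368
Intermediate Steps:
h(G) = -G (h(G) = -(2*G + G)/3 = -G)
1449*(110*c(h(-5), 5)) + 1022 = 1449*(110*(-1)) + 1022 = 1449*(-110) + 1022 = -159390 + 1022 = -158368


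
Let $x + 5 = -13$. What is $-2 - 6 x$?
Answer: $106$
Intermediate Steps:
$x = -18$ ($x = -5 - 13 = -18$)
$-2 - 6 x = -2 - -108 = -2 + 108 = 106$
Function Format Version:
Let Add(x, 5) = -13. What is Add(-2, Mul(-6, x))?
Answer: 106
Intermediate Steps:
x = -18 (x = Add(-5, -13) = -18)
Add(-2, Mul(-6, x)) = Add(-2, Mul(-6, -18)) = Add(-2, 108) = 106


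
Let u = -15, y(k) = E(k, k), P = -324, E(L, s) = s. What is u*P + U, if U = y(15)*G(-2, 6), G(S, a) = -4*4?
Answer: 4620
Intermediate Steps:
G(S, a) = -16
y(k) = k
U = -240 (U = 15*(-16) = -240)
u*P + U = -15*(-324) - 240 = 4860 - 240 = 4620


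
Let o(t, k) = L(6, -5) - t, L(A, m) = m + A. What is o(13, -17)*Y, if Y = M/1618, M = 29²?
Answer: -5046/809 ≈ -6.2373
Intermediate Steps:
L(A, m) = A + m
M = 841
Y = 841/1618 ≈ 0.51978
o(t, k) = 1 - t (o(t, k) = (6 - 5) - t = 1 - t)
o(13, -17)*Y = (1 - 1*13)*(841/1618) = (1 - 13)*(841/1618) = -12*841/1618 = -5046/809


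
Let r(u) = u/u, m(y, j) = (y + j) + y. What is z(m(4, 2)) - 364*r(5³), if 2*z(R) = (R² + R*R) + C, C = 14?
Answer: -257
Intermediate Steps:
m(y, j) = j + 2*y (m(y, j) = (j + y) + y = j + 2*y)
z(R) = 7 + R² (z(R) = ((R² + R*R) + 14)/2 = ((R² + R²) + 14)/2 = (2*R² + 14)/2 = (14 + 2*R²)/2 = 7 + R²)
r(u) = 1
z(m(4, 2)) - 364*r(5³) = (7 + (2 + 2*4)²) - 364*1 = (7 + (2 + 8)²) - 364 = (7 + 10²) - 364 = (7 + 100) - 364 = 107 - 364 = -257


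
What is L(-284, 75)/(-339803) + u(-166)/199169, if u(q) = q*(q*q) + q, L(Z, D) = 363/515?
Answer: -800524266456137/34854285209105 ≈ -22.968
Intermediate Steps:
L(Z, D) = 363/515 (L(Z, D) = 363*(1/515) = 363/515)
u(q) = q + q³ (u(q) = q*q² + q = q³ + q = q + q³)
L(-284, 75)/(-339803) + u(-166)/199169 = (363/515)/(-339803) + (-166 + (-166)³)/199169 = (363/515)*(-1/339803) + (-166 - 4574296)*(1/199169) = -363/174998545 - 4574462*1/199169 = -363/174998545 - 4574462/199169 = -800524266456137/34854285209105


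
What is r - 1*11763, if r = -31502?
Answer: -43265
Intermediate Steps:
r - 1*11763 = -31502 - 1*11763 = -31502 - 11763 = -43265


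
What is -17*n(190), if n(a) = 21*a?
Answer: -67830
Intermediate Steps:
-17*n(190) = -357*190 = -17*3990 = -67830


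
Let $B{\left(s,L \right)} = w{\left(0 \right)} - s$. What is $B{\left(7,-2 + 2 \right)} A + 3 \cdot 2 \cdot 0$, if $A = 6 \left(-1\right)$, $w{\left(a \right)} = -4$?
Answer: $66$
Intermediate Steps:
$B{\left(s,L \right)} = -4 - s$
$A = -6$
$B{\left(7,-2 + 2 \right)} A + 3 \cdot 2 \cdot 0 = \left(-4 - 7\right) \left(-6\right) + 3 \cdot 2 \cdot 0 = \left(-4 - 7\right) \left(-6\right) + 6 \cdot 0 = \left(-11\right) \left(-6\right) + 0 = 66 + 0 = 66$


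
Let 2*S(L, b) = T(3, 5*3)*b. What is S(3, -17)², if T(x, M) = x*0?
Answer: 0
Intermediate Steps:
T(x, M) = 0
S(L, b) = 0 (S(L, b) = (0*b)/2 = (½)*0 = 0)
S(3, -17)² = 0² = 0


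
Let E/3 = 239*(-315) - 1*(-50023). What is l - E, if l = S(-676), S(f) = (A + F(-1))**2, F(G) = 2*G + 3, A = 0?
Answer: 75787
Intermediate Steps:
F(G) = 3 + 2*G
S(f) = 1 (S(f) = (0 + (3 + 2*(-1)))**2 = (0 + (3 - 2))**2 = (0 + 1)**2 = 1**2 = 1)
E = -75786 (E = 3*(239*(-315) - 1*(-50023)) = 3*(-75285 + 50023) = 3*(-25262) = -75786)
l = 1
l - E = 1 - 1*(-75786) = 1 + 75786 = 75787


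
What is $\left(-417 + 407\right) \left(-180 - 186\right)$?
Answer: $3660$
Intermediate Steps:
$\left(-417 + 407\right) \left(-180 - 186\right) = \left(-10\right) \left(-366\right) = 3660$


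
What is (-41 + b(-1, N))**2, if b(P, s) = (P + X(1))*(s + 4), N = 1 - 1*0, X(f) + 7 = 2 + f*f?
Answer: 4356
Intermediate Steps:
X(f) = -5 + f**2 (X(f) = -7 + (2 + f*f) = -7 + (2 + f**2) = -5 + f**2)
N = 1 (N = 1 + 0 = 1)
b(P, s) = (-4 + P)*(4 + s) (b(P, s) = (P + (-5 + 1**2))*(s + 4) = (P + (-5 + 1))*(4 + s) = (P - 4)*(4 + s) = (-4 + P)*(4 + s))
(-41 + b(-1, N))**2 = (-41 + (-16 - 4*1 + 4*(-1) - 1*1))**2 = (-41 + (-16 - 4 - 4 - 1))**2 = (-41 - 25)**2 = (-66)**2 = 4356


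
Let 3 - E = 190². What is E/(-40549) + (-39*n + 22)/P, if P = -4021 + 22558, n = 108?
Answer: 499229779/751656813 ≈ 0.66417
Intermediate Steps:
E = -36097 (E = 3 - 1*190² = 3 - 1*36100 = 3 - 36100 = -36097)
P = 18537
E/(-40549) + (-39*n + 22)/P = -36097/(-40549) + (-39*108 + 22)/18537 = -36097*(-1/40549) + (-4212 + 22)*(1/18537) = 36097/40549 - 4190*1/18537 = 36097/40549 - 4190/18537 = 499229779/751656813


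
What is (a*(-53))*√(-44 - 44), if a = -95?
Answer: 10070*I*√22 ≈ 47233.0*I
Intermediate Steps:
(a*(-53))*√(-44 - 44) = (-95*(-53))*√(-44 - 44) = 5035*√(-88) = 5035*(2*I*√22) = 10070*I*√22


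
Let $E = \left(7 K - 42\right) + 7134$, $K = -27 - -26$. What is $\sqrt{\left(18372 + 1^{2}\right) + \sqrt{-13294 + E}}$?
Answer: $\sqrt{18373 + i \sqrt{6209}} \approx 135.55 + 0.2907 i$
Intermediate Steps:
$K = -1$ ($K = -27 + 26 = -1$)
$E = 7085$ ($E = \left(7 \left(-1\right) - 42\right) + 7134 = \left(-7 - 42\right) + 7134 = -49 + 7134 = 7085$)
$\sqrt{\left(18372 + 1^{2}\right) + \sqrt{-13294 + E}} = \sqrt{\left(18372 + 1^{2}\right) + \sqrt{-13294 + 7085}} = \sqrt{\left(18372 + 1\right) + \sqrt{-6209}} = \sqrt{18373 + i \sqrt{6209}}$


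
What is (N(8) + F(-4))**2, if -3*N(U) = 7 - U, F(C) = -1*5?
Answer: 196/9 ≈ 21.778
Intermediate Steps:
F(C) = -5
N(U) = -7/3 + U/3 (N(U) = -(7 - U)/3 = -7/3 + U/3)
(N(8) + F(-4))**2 = ((-7/3 + (1/3)*8) - 5)**2 = ((-7/3 + 8/3) - 5)**2 = (1/3 - 5)**2 = (-14/3)**2 = 196/9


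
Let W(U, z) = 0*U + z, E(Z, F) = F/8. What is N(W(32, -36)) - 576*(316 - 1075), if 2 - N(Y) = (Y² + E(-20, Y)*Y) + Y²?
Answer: 434432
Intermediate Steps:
E(Z, F) = F/8 (E(Z, F) = F*(⅛) = F/8)
W(U, z) = z (W(U, z) = 0 + z = z)
N(Y) = 2 - 17*Y²/8 (N(Y) = 2 - ((Y² + (Y/8)*Y) + Y²) = 2 - ((Y² + Y²/8) + Y²) = 2 - (9*Y²/8 + Y²) = 2 - 17*Y²/8)
N(W(32, -36)) - 576*(316 - 1075) = (2 - 17/8*(-36)²) - 576*(316 - 1075) = (2 - 17/8*1296) - 576*(-759) = (2 - 2754) + 437184 = -2752 + 437184 = 434432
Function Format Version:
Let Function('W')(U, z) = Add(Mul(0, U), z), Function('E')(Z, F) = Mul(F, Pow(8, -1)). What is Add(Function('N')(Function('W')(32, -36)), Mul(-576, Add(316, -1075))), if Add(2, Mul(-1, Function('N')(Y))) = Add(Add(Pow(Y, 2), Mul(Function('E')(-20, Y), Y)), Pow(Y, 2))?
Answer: 434432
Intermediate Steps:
Function('E')(Z, F) = Mul(Rational(1, 8), F) (Function('E')(Z, F) = Mul(F, Rational(1, 8)) = Mul(Rational(1, 8), F))
Function('W')(U, z) = z (Function('W')(U, z) = Add(0, z) = z)
Function('N')(Y) = Add(2, Mul(Rational(-17, 8), Pow(Y, 2))) (Function('N')(Y) = Add(2, Mul(-1, Add(Add(Pow(Y, 2), Mul(Mul(Rational(1, 8), Y), Y)), Pow(Y, 2)))) = Add(2, Mul(-1, Add(Add(Pow(Y, 2), Mul(Rational(1, 8), Pow(Y, 2))), Pow(Y, 2)))) = Add(2, Mul(-1, Add(Mul(Rational(9, 8), Pow(Y, 2)), Pow(Y, 2)))) = Add(2, Mul(-1, Mul(Rational(17, 8), Pow(Y, 2)))) = Add(2, Mul(Rational(-17, 8), Pow(Y, 2))))
Add(Function('N')(Function('W')(32, -36)), Mul(-576, Add(316, -1075))) = Add(Add(2, Mul(Rational(-17, 8), Pow(-36, 2))), Mul(-576, Add(316, -1075))) = Add(Add(2, Mul(Rational(-17, 8), 1296)), Mul(-576, -759)) = Add(Add(2, -2754), 437184) = Add(-2752, 437184) = 434432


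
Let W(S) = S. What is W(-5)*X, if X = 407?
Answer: -2035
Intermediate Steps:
W(-5)*X = -5*407 = -2035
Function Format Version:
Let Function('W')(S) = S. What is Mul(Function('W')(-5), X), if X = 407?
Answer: -2035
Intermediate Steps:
Mul(Function('W')(-5), X) = Mul(-5, 407) = -2035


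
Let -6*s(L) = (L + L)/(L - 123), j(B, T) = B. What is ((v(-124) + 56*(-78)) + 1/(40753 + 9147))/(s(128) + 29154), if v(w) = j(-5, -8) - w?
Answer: -636075297/4363076360 ≈ -0.14579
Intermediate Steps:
v(w) = -5 - w
s(L) = -L/(3*(-123 + L)) (s(L) = -(L + L)/(6*(L - 123)) = -2*L/(6*(-123 + L)) = -L/(3*(-123 + L)))
((v(-124) + 56*(-78)) + 1/(40753 + 9147))/(s(128) + 29154) = (((-5 - 1*(-124)) + 56*(-78)) + 1/(40753 + 9147))/(-1*128/(-369 + 3*128) + 29154) = (((-5 + 124) - 4368) + 1/49900)/(-1*128/(-369 + 384) + 29154) = ((119 - 4368) + 1/49900)/(-1*128/15 + 29154) = (-4249 + 1/49900)/(-1*128*1/15 + 29154) = -212025099/(49900*(-128/15 + 29154)) = -212025099/(49900*437182/15) = -212025099/49900*15/437182 = -636075297/4363076360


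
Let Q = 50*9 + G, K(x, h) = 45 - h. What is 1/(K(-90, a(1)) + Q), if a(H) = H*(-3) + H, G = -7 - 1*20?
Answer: 1/470 ≈ 0.0021277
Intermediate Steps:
G = -27 (G = -7 - 20 = -27)
a(H) = -2*H (a(H) = -3*H + H = -2*H)
Q = 423 (Q = 50*9 - 27 = 450 - 27 = 423)
1/(K(-90, a(1)) + Q) = 1/((45 - (-2)) + 423) = 1/((45 - 1*(-2)) + 423) = 1/((45 + 2) + 423) = 1/(47 + 423) = 1/470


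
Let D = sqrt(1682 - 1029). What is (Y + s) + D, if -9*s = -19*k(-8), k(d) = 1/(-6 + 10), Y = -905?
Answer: -32561/36 + sqrt(653) ≈ -878.92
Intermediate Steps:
k(d) = 1/4
D = sqrt(653) ≈ 25.554
s = 19/36 (s = -(-19)/(9*4) = -1/9*(-19/4) = 19/36 ≈ 0.52778)
(Y + s) + D = (-905 + 19/36) + sqrt(653) = -32561/36 + sqrt(653)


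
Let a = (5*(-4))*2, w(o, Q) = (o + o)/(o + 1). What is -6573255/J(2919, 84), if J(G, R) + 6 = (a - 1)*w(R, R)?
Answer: 186242225/2466 ≈ 75524.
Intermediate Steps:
w(o, Q) = 2*o/(1 + o) (w(o, Q) = (2*o)/(1 + o) = 2*o/(1 + o))
a = -40 (a = -20*2 = -40)
J(G, R) = -6 - 82*R/(1 + R) (J(G, R) = -6 + (-40 - 1)*(2*R/(1 + R)) = -6 - 82*R/(1 + R))
-6573255/J(2919, 84) = -6573255*(1 + 84)/(2*(-3 - 44*84)) = -6573255*85/(2*(-3 - 3696)) = -6573255/(2*(1/85)*(-3699)) = -6573255/(-7398/85) = -6573255*(-85/7398) = 186242225/2466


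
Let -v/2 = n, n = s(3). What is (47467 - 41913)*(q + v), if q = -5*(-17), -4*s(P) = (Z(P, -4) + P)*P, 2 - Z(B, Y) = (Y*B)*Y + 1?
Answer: 105526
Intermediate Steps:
Z(B, Y) = 1 - B*Y² (Z(B, Y) = 2 - ((Y*B)*Y + 1) = 2 - ((B*Y)*Y + 1) = 2 - (B*Y² + 1) = 2 - (1 + B*Y²) = 2 + (-1 - B*Y²) = 1 - B*Y²)
s(P) = -P*(1 - 15*P)/4 (s(P) = -((1 - 1*P*(-4)²) + P)*P/4 = -((1 - 1*P*16) + P)*P/4 = -((1 - 16*P) + P)*P/4 = -(1 - 15*P)*P/4 = -P*(1 - 15*P)/4)
n = 33 (n = (¼)*3*(-1 + 15*3) = (¼)*3*(-1 + 45) = (¼)*3*44 = 33)
v = -66 (v = -2*33 = -66)
q = 85
(47467 - 41913)*(q + v) = (47467 - 41913)*(85 - 66) = 5554*19 = 105526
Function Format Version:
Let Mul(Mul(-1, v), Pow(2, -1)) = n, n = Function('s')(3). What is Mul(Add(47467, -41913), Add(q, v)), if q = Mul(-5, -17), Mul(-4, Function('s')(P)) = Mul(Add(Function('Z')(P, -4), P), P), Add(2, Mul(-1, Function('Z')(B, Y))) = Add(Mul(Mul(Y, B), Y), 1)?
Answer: 105526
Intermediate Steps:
Function('Z')(B, Y) = Add(1, Mul(-1, B, Pow(Y, 2))) (Function('Z')(B, Y) = Add(2, Mul(-1, Add(Mul(Mul(Y, B), Y), 1))) = Add(2, Mul(-1, Add(Mul(Mul(B, Y), Y), 1))) = Add(2, Mul(-1, Add(Mul(B, Pow(Y, 2)), 1))) = Add(2, Mul(-1, Add(1, Mul(B, Pow(Y, 2))))) = Add(2, Add(-1, Mul(-1, B, Pow(Y, 2)))) = Add(1, Mul(-1, B, Pow(Y, 2))))
Function('s')(P) = Mul(Rational(-1, 4), P, Add(1, Mul(-15, P))) (Function('s')(P) = Mul(Rational(-1, 4), Mul(Add(Add(1, Mul(-1, P, Pow(-4, 2))), P), P)) = Mul(Rational(-1, 4), Mul(Add(Add(1, Mul(-1, P, 16)), P), P)) = Mul(Rational(-1, 4), Mul(Add(Add(1, Mul(-16, P)), P), P)) = Mul(Rational(-1, 4), Mul(Add(1, Mul(-15, P)), P)) = Mul(Rational(-1, 4), Mul(P, Add(1, Mul(-15, P)))) = Mul(Rational(-1, 4), P, Add(1, Mul(-15, P))))
n = 33 (n = Mul(Rational(1, 4), 3, Add(-1, Mul(15, 3))) = Mul(Rational(1, 4), 3, Add(-1, 45)) = Mul(Rational(1, 4), 3, 44) = 33)
v = -66 (v = Mul(-2, 33) = -66)
q = 85
Mul(Add(47467, -41913), Add(q, v)) = Mul(Add(47467, -41913), Add(85, -66)) = Mul(5554, 19) = 105526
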